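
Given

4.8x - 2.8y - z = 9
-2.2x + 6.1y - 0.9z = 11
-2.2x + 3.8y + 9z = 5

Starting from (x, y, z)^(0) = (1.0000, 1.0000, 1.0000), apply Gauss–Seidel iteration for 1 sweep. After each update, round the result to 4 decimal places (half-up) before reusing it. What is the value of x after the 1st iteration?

Iteration 1:
  x = (9 - (-2.8)·1.0000 - (-1)·1.0000) / (4.8) = 2.6667
  y = (11 - (-2.2)·2.6667 - (-0.9)·1.0000) / (6.1) = 2.9126
  z = (5 - (-2.2)·2.6667 - (3.8)·2.9126) / (9) = -0.0223

2.6667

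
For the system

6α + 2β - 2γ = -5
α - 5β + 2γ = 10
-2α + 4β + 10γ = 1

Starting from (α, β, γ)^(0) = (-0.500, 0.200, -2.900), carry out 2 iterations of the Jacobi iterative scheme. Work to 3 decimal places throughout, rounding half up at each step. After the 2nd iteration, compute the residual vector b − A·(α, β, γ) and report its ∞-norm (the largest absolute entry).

4.314

Iteration 1:
  α = (-5 - (2)·0.200 - (-2)·-2.900) / (6) = -1.867
  β = (10 - (1)·-0.500 - (2)·-2.900) / (-5) = -3.260
  γ = (1 - (-2)·-0.500 - (4)·0.200) / (10) = -0.080
Iteration 2:
  α = (-5 - (2)·-3.260 - (-2)·-0.080) / (6) = 0.227
  β = (10 - (1)·-1.867 - (2)·-0.080) / (-5) = -2.405
  γ = (1 - (-2)·-1.867 - (4)·-3.260) / (10) = 1.031
Residual b − A·x = (0.510, -4.314, 0.764); ∞-norm = 4.314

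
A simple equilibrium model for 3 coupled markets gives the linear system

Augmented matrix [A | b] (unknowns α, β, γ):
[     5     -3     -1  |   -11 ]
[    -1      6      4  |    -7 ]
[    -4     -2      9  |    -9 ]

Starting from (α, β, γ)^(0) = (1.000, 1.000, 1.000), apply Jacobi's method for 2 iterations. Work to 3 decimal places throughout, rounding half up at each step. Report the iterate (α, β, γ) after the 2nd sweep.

Iteration 1:
  α = (-11 - (-3)·1.000 - (-1)·1.000) / (5) = -1.400
  β = (-7 - (-1)·1.000 - (4)·1.000) / (6) = -1.667
  γ = (-9 - (-4)·1.000 - (-2)·1.000) / (9) = -0.333
Iteration 2:
  α = (-11 - (-3)·-1.667 - (-1)·-0.333) / (5) = -3.267
  β = (-7 - (-1)·-1.400 - (4)·-0.333) / (6) = -1.178
  γ = (-9 - (-4)·-1.400 - (-2)·-1.667) / (9) = -1.993

(-3.267, -1.178, -1.993)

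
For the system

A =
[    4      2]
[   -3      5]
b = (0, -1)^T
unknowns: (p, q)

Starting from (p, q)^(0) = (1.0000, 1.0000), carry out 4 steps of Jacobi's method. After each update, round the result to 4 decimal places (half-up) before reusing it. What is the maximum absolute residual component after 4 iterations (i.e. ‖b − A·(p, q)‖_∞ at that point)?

0.5400

Iteration 1:
  p = (0 - (2)·1.0000) / (4) = -0.5000
  q = (-1 - (-3)·1.0000) / (5) = 0.4000
Iteration 2:
  p = (0 - (2)·0.4000) / (4) = -0.2000
  q = (-1 - (-3)·-0.5000) / (5) = -0.5000
Iteration 3:
  p = (0 - (2)·-0.5000) / (4) = 0.2500
  q = (-1 - (-3)·-0.2000) / (5) = -0.3200
Iteration 4:
  p = (0 - (2)·-0.3200) / (4) = 0.1600
  q = (-1 - (-3)·0.2500) / (5) = -0.0500
Residual b − A·x = (-0.5400, -0.2700); ∞-norm = 0.5400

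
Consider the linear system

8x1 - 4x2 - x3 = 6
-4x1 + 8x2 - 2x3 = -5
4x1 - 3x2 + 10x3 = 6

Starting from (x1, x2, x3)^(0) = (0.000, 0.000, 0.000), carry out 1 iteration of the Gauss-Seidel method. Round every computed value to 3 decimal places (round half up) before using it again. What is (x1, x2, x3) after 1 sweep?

Iteration 1:
  x1 = (6 - (-4)·0.000 - (-1)·0.000) / (8) = 0.750
  x2 = (-5 - (-4)·0.750 - (-2)·0.000) / (8) = -0.250
  x3 = (6 - (4)·0.750 - (-3)·-0.250) / (10) = 0.225

(0.750, -0.250, 0.225)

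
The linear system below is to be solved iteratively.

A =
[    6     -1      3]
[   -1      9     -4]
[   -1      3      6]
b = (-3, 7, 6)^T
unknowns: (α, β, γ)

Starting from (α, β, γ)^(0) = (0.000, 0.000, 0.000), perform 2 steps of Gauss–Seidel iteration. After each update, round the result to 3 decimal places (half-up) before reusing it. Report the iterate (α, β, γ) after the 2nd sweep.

Iteration 1:
  α = (-3 - (-1)·0.000 - (3)·0.000) / (6) = -0.500
  β = (7 - (-1)·-0.500 - (-4)·0.000) / (9) = 0.722
  γ = (6 - (-1)·-0.500 - (3)·0.722) / (6) = 0.556
Iteration 2:
  α = (-3 - (-1)·0.722 - (3)·0.556) / (6) = -0.658
  β = (7 - (-1)·-0.658 - (-4)·0.556) / (9) = 0.952
  γ = (6 - (-1)·-0.658 - (3)·0.952) / (6) = 0.414

(-0.658, 0.952, 0.414)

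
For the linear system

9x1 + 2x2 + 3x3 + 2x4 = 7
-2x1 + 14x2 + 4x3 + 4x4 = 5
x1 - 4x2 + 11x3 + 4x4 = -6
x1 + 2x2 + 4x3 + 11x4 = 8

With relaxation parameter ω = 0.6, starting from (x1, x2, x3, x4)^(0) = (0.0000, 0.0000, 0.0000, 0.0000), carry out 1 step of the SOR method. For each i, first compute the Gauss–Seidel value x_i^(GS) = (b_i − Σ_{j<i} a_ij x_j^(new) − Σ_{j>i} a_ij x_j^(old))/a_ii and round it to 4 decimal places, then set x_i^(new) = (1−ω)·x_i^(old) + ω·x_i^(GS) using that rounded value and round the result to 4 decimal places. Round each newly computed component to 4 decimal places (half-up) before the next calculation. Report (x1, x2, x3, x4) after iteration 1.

(0.4667, 0.2543, -0.2972, 0.4480)

Iteration 1:
  x1: GS value = (7 - (2)·0.0000 - (3)·0.0000 - (2)·0.0000) / (9) = 0.7778;  x1 ← (1−ω)·0.0000 + ω·0.7778 = 0.4667
  x2: GS value = (5 - (-2)·0.4667 - (4)·0.0000 - (4)·0.0000) / (14) = 0.4238;  x2 ← (1−ω)·0.0000 + ω·0.4238 = 0.2543
  x3: GS value = (-6 - (1)·0.4667 - (-4)·0.2543 - (4)·0.0000) / (11) = -0.4954;  x3 ← (1−ω)·0.0000 + ω·-0.4954 = -0.2972
  x4: GS value = (8 - (1)·0.4667 - (2)·0.2543 - (4)·-0.2972) / (11) = 0.7467;  x4 ← (1−ω)·0.0000 + ω·0.7467 = 0.4480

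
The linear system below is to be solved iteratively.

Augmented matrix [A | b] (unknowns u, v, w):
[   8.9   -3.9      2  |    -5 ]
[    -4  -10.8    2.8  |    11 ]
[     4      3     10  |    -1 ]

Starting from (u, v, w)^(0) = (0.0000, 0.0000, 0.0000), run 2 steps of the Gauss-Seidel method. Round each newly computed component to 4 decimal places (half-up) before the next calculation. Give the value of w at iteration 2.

0.4657

Iteration 1:
  u = (-5 - (-3.9)·0.0000 - (2)·0.0000) / (8.9) = -0.5618
  v = (11 - (-4)·-0.5618 - (2.8)·0.0000) / (-10.8) = -0.8104
  w = (-1 - (4)·-0.5618 - (3)·-0.8104) / (10) = 0.3678
Iteration 2:
  u = (-5 - (-3.9)·-0.8104 - (2)·0.3678) / (8.9) = -0.9996
  v = (11 - (-4)·-0.9996 - (2.8)·0.3678) / (-10.8) = -0.5529
  w = (-1 - (4)·-0.9996 - (3)·-0.5529) / (10) = 0.4657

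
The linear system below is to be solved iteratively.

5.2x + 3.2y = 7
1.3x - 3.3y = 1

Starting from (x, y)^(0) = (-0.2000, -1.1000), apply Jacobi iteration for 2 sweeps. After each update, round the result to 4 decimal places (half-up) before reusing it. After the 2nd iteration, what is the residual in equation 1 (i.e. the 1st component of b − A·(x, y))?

-2.8022

Iteration 1:
  x = (7 - (3.2)·-1.1000) / (5.2) = 2.0231
  y = (1 - (1.3)·-0.2000) / (-3.3) = -0.3818
Iteration 2:
  x = (7 - (3.2)·-0.3818) / (5.2) = 1.5811
  y = (1 - (1.3)·2.0231) / (-3.3) = 0.4939
Residual b − A·x = (-2.8022, 0.5744)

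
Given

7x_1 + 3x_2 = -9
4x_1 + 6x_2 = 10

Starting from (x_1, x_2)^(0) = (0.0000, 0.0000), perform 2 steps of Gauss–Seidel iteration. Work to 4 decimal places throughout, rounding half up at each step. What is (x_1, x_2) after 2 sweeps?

(-2.3673, 3.2449)

Iteration 1:
  x_1 = (-9 - (3)·0.0000) / (7) = -1.2857
  x_2 = (10 - (4)·-1.2857) / (6) = 2.5238
Iteration 2:
  x_1 = (-9 - (3)·2.5238) / (7) = -2.3673
  x_2 = (10 - (4)·-2.3673) / (6) = 3.2449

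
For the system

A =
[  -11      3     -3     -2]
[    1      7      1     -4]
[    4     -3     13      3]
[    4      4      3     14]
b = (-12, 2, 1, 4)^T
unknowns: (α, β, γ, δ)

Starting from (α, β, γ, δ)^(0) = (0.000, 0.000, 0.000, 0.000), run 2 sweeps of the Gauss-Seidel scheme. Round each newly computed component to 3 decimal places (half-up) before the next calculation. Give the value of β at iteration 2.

Iteration 1:
  α = (-12 - (3)·0.000 - (-3)·0.000 - (-2)·0.000) / (-11) = 1.091
  β = (2 - (1)·1.091 - (1)·0.000 - (-4)·0.000) / (7) = 0.130
  γ = (1 - (4)·1.091 - (-3)·0.130 - (3)·0.000) / (13) = -0.229
  δ = (4 - (4)·1.091 - (4)·0.130 - (3)·-0.229) / (14) = -0.014
Iteration 2:
  α = (-12 - (3)·0.130 - (-3)·-0.229 - (-2)·-0.014) / (-11) = 1.191
  β = (2 - (1)·1.191 - (1)·-0.229 - (-4)·-0.014) / (7) = 0.140
  γ = (1 - (4)·1.191 - (-3)·0.140 - (3)·-0.014) / (13) = -0.254
  δ = (4 - (4)·1.191 - (4)·0.140 - (3)·-0.254) / (14) = -0.040

0.140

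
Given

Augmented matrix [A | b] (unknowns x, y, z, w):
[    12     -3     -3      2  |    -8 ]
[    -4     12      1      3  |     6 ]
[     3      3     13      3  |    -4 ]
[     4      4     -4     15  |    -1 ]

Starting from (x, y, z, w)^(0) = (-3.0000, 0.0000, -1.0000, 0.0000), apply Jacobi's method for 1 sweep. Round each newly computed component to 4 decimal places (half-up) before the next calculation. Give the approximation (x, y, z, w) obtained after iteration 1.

(-0.9167, -0.4167, 0.3846, 0.4667)

Iteration 1:
  x = (-8 - (-3)·0.0000 - (-3)·-1.0000 - (2)·0.0000) / (12) = -0.9167
  y = (6 - (-4)·-3.0000 - (1)·-1.0000 - (3)·0.0000) / (12) = -0.4167
  z = (-4 - (3)·-3.0000 - (3)·0.0000 - (3)·0.0000) / (13) = 0.3846
  w = (-1 - (4)·-3.0000 - (4)·0.0000 - (-4)·-1.0000) / (15) = 0.4667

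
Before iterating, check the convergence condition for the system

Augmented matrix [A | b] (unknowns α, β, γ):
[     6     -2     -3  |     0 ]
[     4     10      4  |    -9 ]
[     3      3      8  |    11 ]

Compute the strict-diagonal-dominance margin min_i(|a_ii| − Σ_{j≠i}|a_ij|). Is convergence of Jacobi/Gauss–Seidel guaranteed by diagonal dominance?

1

row 1: |6| − (2+3) = 1
row 2: |10| − (4+4) = 2
row 3: |8| − (3+3) = 2
minimum over rows = 1 → strictly diagonally dominant (convergence guaranteed)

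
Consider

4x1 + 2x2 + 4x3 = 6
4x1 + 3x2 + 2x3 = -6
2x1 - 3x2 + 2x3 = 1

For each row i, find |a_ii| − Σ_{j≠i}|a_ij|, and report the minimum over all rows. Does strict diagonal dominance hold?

-3

row 1: |4| − (2+4) = -2
row 2: |3| − (4+2) = -3
row 3: |2| − (2+3) = -3
minimum over rows = -3 → not strictly diagonally dominant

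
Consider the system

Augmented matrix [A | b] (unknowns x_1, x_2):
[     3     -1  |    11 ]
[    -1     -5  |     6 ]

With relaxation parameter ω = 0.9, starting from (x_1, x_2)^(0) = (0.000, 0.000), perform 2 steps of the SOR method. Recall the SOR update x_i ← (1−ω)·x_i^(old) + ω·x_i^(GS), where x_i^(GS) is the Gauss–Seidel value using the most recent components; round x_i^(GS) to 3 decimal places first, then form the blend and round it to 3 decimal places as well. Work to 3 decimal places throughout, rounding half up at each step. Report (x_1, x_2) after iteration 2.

Iteration 1:
  x_1: GS value = (11 - (-1)·0.000) / (3) = 3.667;  x_1 ← (1−ω)·0.000 + ω·3.667 = 3.300
  x_2: GS value = (6 - (-1)·3.300) / (-5) = -1.860;  x_2 ← (1−ω)·0.000 + ω·-1.860 = -1.674
Iteration 2:
  x_1: GS value = (11 - (-1)·-1.674) / (3) = 3.109;  x_1 ← (1−ω)·3.300 + ω·3.109 = 3.128
  x_2: GS value = (6 - (-1)·3.128) / (-5) = -1.826;  x_2 ← (1−ω)·-1.674 + ω·-1.826 = -1.811

(3.128, -1.811)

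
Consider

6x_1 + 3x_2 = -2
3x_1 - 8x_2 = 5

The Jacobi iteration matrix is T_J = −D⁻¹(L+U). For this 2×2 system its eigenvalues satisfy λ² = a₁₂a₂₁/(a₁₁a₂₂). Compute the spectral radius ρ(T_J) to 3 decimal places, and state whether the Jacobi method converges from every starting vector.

a₁₂a₂₁/(a₁₁a₂₂) = (3)·(3) / ((6)·(-8)) = -0.187500
ρ = √|-0.187500| = √0.187500 = 0.433
ρ < 1, so Jacobi converges

0.433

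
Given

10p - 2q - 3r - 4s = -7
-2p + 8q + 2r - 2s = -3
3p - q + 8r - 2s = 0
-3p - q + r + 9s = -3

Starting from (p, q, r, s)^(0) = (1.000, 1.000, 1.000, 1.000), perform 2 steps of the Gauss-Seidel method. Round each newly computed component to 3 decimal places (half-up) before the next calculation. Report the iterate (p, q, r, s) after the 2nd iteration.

(-0.852, -0.701, 0.152, -0.712)

Iteration 1:
  p = (-7 - (-2)·1.000 - (-3)·1.000 - (-4)·1.000) / (10) = 0.200
  q = (-3 - (-2)·0.200 - (2)·1.000 - (-2)·1.000) / (8) = -0.325
  r = (0 - (3)·0.200 - (-1)·-0.325 - (-2)·1.000) / (8) = 0.134
  s = (-3 - (-3)·0.200 - (-1)·-0.325 - (1)·0.134) / (9) = -0.318
Iteration 2:
  p = (-7 - (-2)·-0.325 - (-3)·0.134 - (-4)·-0.318) / (10) = -0.852
  q = (-3 - (-2)·-0.852 - (2)·0.134 - (-2)·-0.318) / (8) = -0.701
  r = (0 - (3)·-0.852 - (-1)·-0.701 - (-2)·-0.318) / (8) = 0.152
  s = (-3 - (-3)·-0.852 - (-1)·-0.701 - (1)·0.152) / (9) = -0.712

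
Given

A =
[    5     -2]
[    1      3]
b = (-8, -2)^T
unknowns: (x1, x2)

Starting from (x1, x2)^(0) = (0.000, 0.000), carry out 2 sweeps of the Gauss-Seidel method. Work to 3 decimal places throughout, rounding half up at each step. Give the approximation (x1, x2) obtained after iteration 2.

(-1.653, -0.116)

Iteration 1:
  x1 = (-8 - (-2)·0.000) / (5) = -1.600
  x2 = (-2 - (1)·-1.600) / (3) = -0.133
Iteration 2:
  x1 = (-8 - (-2)·-0.133) / (5) = -1.653
  x2 = (-2 - (1)·-1.653) / (3) = -0.116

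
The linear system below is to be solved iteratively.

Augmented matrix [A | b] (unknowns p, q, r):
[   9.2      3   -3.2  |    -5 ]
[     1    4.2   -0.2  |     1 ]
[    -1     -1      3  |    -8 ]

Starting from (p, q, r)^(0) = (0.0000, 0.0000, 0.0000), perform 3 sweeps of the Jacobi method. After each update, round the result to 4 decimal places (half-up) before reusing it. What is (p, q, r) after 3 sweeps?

(-1.5849, 0.4750, -3.1027)

Iteration 1:
  p = (-5 - (3)·0.0000 - (-3.2)·0.0000) / (9.2) = -0.5435
  q = (1 - (1)·0.0000 - (-0.2)·0.0000) / (4.2) = 0.2381
  r = (-8 - (-1)·0.0000 - (-1)·0.0000) / (3) = -2.6667
Iteration 2:
  p = (-5 - (3)·0.2381 - (-3.2)·-2.6667) / (9.2) = -1.5487
  q = (1 - (1)·-0.5435 - (-0.2)·-2.6667) / (4.2) = 0.2405
  r = (-8 - (-1)·-0.5435 - (-1)·0.2381) / (3) = -2.7685
Iteration 3:
  p = (-5 - (3)·0.2405 - (-3.2)·-2.7685) / (9.2) = -1.5849
  q = (1 - (1)·-1.5487 - (-0.2)·-2.7685) / (4.2) = 0.4750
  r = (-8 - (-1)·-1.5487 - (-1)·0.2405) / (3) = -3.1027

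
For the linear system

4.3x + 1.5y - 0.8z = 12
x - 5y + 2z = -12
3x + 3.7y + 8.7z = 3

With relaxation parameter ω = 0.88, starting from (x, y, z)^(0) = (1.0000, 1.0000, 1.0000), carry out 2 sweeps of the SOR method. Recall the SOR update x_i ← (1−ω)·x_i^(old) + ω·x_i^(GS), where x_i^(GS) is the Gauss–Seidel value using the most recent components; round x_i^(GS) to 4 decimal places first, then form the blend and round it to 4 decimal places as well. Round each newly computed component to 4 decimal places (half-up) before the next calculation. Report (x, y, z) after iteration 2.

Iteration 1:
  x: GS value = (12 - (1.5)·1.0000 - (-0.8)·1.0000) / (4.3) = 2.6279;  x ← (1−ω)·1.0000 + ω·2.6279 = 2.4326
  y: GS value = (-12 - (1)·2.4326 - (2)·1.0000) / (-5) = 3.2865;  y ← (1−ω)·1.0000 + ω·3.2865 = 3.0121
  z: GS value = (3 - (3)·2.4326 - (3.7)·3.0121) / (8.7) = -1.7750;  z ← (1−ω)·1.0000 + ω·-1.7750 = -1.4420
Iteration 2:
  x: GS value = (12 - (1.5)·3.0121 - (-0.8)·-1.4420) / (4.3) = 1.4717;  x ← (1−ω)·2.4326 + ω·1.4717 = 1.5870
  y: GS value = (-12 - (1)·1.5870 - (2)·-1.4420) / (-5) = 2.1406;  y ← (1−ω)·3.0121 + ω·2.1406 = 2.2452
  z: GS value = (3 - (3)·1.5870 - (3.7)·2.2452) / (8.7) = -1.1573;  z ← (1−ω)·-1.4420 + ω·-1.1573 = -1.1915

(1.5870, 2.2452, -1.1915)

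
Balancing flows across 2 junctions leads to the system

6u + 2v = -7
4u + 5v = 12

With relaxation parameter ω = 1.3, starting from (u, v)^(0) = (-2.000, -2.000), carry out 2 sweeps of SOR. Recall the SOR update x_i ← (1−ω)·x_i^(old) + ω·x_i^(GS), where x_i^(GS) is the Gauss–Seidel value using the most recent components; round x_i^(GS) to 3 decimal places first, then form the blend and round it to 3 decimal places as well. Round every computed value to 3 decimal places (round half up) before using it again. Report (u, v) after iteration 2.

(-3.136, 5.250)

Iteration 1:
  u: GS value = (-7 - (2)·-2.000) / (6) = -0.500;  u ← (1−ω)·-2.000 + ω·-0.500 = -0.050
  v: GS value = (12 - (4)·-0.050) / (5) = 2.440;  v ← (1−ω)·-2.000 + ω·2.440 = 3.772
Iteration 2:
  u: GS value = (-7 - (2)·3.772) / (6) = -2.424;  u ← (1−ω)·-0.050 + ω·-2.424 = -3.136
  v: GS value = (12 - (4)·-3.136) / (5) = 4.909;  v ← (1−ω)·3.772 + ω·4.909 = 5.250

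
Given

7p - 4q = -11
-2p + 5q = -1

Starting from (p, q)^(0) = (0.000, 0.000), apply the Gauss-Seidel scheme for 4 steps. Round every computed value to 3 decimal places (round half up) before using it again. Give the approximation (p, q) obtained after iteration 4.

Iteration 1:
  p = (-11 - (-4)·0.000) / (7) = -1.571
  q = (-1 - (-2)·-1.571) / (5) = -0.828
Iteration 2:
  p = (-11 - (-4)·-0.828) / (7) = -2.045
  q = (-1 - (-2)·-2.045) / (5) = -1.018
Iteration 3:
  p = (-11 - (-4)·-1.018) / (7) = -2.153
  q = (-1 - (-2)·-2.153) / (5) = -1.061
Iteration 4:
  p = (-11 - (-4)·-1.061) / (7) = -2.178
  q = (-1 - (-2)·-2.178) / (5) = -1.071

(-2.178, -1.071)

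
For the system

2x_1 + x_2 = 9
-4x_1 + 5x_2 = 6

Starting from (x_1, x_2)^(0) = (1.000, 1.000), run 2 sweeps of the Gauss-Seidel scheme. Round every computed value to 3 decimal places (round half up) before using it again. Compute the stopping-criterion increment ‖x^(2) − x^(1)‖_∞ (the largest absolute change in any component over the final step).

Iteration 1:
  x_1 = (9 - (1)·1.000) / (2) = 4.000
  x_2 = (6 - (-4)·4.000) / (5) = 4.400
Iteration 2:
  x_1 = (9 - (1)·4.400) / (2) = 2.300
  x_2 = (6 - (-4)·2.300) / (5) = 3.040
Change: (-1.700, -1.360) → max |·| = 1.700

1.700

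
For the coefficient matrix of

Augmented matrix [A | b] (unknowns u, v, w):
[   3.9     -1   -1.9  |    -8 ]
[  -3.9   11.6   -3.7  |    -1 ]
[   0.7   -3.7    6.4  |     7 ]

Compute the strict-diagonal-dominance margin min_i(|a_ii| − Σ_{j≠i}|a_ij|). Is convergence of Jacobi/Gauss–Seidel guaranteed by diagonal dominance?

row 1: |3.9| − (1+1.9) = 1
row 2: |11.6| − (3.9+3.7) = 4
row 3: |6.4| − (0.7+3.7) = 2
minimum over rows = 1 → strictly diagonally dominant (convergence guaranteed)

1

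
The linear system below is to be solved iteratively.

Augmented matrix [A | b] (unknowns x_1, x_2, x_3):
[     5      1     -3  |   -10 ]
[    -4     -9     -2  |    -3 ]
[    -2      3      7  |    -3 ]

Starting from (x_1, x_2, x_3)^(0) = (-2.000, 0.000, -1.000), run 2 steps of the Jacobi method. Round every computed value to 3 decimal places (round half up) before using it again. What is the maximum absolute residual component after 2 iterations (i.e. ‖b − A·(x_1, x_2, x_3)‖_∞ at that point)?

Iteration 1:
  x_1 = (-10 - (1)·0.000 - (-3)·-1.000) / (5) = -2.600
  x_2 = (-3 - (-4)·-2.000 - (-2)·-1.000) / (-9) = 1.444
  x_3 = (-3 - (-2)·-2.000 - (3)·0.000) / (7) = -1.000
Iteration 2:
  x_1 = (-10 - (1)·1.444 - (-3)·-1.000) / (5) = -2.889
  x_2 = (-3 - (-4)·-2.600 - (-2)·-1.000) / (-9) = 1.711
  x_3 = (-3 - (-2)·-2.600 - (3)·1.444) / (7) = -1.790
Residual b − A·x = (-2.636, -2.737, -1.381); ∞-norm = 2.737

2.737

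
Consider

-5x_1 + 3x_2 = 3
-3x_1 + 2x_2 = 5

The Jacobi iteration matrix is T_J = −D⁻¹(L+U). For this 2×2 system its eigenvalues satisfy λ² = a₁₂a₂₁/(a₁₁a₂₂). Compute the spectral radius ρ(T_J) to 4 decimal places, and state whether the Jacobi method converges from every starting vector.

a₁₂a₂₁/(a₁₁a₂₂) = (3)·(-3) / ((-5)·(2)) = 0.900000
ρ = √|0.900000| = √0.900000 = 0.9487
ρ < 1, so Jacobi converges

0.9487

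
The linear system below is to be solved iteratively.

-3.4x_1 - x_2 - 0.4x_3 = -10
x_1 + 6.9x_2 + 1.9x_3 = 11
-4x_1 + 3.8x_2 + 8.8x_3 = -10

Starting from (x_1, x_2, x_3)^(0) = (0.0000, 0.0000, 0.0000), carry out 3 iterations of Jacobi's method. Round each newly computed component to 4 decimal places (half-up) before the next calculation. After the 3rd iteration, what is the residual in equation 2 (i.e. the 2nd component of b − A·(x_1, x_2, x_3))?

0.2393

Iteration 1:
  x_1 = (-10 - (-1)·0.0000 - (-0.4)·0.0000) / (-3.4) = 2.9412
  x_2 = (11 - (1)·0.0000 - (1.9)·0.0000) / (6.9) = 1.5942
  x_3 = (-10 - (-4)·0.0000 - (3.8)·0.0000) / (8.8) = -1.1364
Iteration 2:
  x_1 = (-10 - (-1)·1.5942 - (-0.4)·-1.1364) / (-3.4) = 2.6060
  x_2 = (11 - (1)·2.9412 - (1.9)·-1.1364) / (6.9) = 1.4809
  x_3 = (-10 - (-4)·2.9412 - (3.8)·1.5942) / (8.8) = -0.4879
Iteration 3:
  x_1 = (-10 - (-1)·1.4809 - (-0.4)·-0.4879) / (-3.4) = 2.5630
  x_2 = (11 - (1)·2.6060 - (1.9)·-0.4879) / (6.9) = 1.3509
  x_3 = (-10 - (-4)·2.6060 - (3.8)·1.4809) / (8.8) = -0.5913
Residual b − A·x = (-0.1714, 0.2393, 0.3220)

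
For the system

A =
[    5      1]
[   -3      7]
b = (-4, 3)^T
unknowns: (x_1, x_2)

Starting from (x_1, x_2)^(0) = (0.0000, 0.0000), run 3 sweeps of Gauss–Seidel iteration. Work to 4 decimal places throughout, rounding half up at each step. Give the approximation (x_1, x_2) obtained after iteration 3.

Iteration 1:
  x_1 = (-4 - (1)·0.0000) / (5) = -0.8000
  x_2 = (3 - (-3)·-0.8000) / (7) = 0.0857
Iteration 2:
  x_1 = (-4 - (1)·0.0857) / (5) = -0.8171
  x_2 = (3 - (-3)·-0.8171) / (7) = 0.0784
Iteration 3:
  x_1 = (-4 - (1)·0.0784) / (5) = -0.8157
  x_2 = (3 - (-3)·-0.8157) / (7) = 0.0790

(-0.8157, 0.0790)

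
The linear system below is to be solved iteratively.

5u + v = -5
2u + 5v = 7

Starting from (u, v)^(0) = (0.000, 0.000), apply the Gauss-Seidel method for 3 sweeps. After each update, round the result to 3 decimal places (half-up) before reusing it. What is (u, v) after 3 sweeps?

(-1.389, 1.956)

Iteration 1:
  u = (-5 - (1)·0.000) / (5) = -1.000
  v = (7 - (2)·-1.000) / (5) = 1.800
Iteration 2:
  u = (-5 - (1)·1.800) / (5) = -1.360
  v = (7 - (2)·-1.360) / (5) = 1.944
Iteration 3:
  u = (-5 - (1)·1.944) / (5) = -1.389
  v = (7 - (2)·-1.389) / (5) = 1.956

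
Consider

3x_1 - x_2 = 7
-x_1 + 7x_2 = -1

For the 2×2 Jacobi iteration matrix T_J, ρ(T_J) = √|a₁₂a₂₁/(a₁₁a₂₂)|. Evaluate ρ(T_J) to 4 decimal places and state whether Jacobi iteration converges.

a₁₂a₂₁/(a₁₁a₂₂) = (-1)·(-1) / ((3)·(7)) = 0.047619
ρ = √|0.047619| = √0.047619 = 0.2182
ρ < 1, so Jacobi converges

0.2182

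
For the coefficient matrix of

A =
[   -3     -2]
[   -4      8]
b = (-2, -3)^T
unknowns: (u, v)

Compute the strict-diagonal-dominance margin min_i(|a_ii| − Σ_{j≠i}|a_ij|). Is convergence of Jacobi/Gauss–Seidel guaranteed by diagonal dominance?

row 1: |-3| − (2) = 1
row 2: |8| − (4) = 4
minimum over rows = 1 → strictly diagonally dominant (convergence guaranteed)

1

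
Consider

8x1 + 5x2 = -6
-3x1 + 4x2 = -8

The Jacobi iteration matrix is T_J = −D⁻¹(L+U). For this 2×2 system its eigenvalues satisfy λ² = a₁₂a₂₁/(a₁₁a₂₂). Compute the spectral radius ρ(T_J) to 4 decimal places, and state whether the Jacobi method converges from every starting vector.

a₁₂a₂₁/(a₁₁a₂₂) = (5)·(-3) / ((8)·(4)) = -0.468750
ρ = √|-0.468750| = √0.468750 = 0.6847
ρ < 1, so Jacobi converges

0.6847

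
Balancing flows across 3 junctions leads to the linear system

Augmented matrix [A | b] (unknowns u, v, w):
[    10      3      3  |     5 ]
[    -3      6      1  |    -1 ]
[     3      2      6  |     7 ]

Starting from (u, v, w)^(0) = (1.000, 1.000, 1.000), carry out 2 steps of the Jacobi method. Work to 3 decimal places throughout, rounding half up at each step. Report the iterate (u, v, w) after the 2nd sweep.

(0.350, -0.272, 1.161)

Iteration 1:
  u = (5 - (3)·1.000 - (3)·1.000) / (10) = -0.100
  v = (-1 - (-3)·1.000 - (1)·1.000) / (6) = 0.167
  w = (7 - (3)·1.000 - (2)·1.000) / (6) = 0.333
Iteration 2:
  u = (5 - (3)·0.167 - (3)·0.333) / (10) = 0.350
  v = (-1 - (-3)·-0.100 - (1)·0.333) / (6) = -0.272
  w = (7 - (3)·-0.100 - (2)·0.167) / (6) = 1.161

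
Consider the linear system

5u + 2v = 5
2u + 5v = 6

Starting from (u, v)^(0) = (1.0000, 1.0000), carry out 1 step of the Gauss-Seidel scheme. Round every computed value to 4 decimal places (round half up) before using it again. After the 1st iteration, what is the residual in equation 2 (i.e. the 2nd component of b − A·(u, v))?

0.0000

Iteration 1:
  u = (5 - (2)·1.0000) / (5) = 0.6000
  v = (6 - (2)·0.6000) / (5) = 0.9600
Residual b − A·x = (0.0800, 0.0000)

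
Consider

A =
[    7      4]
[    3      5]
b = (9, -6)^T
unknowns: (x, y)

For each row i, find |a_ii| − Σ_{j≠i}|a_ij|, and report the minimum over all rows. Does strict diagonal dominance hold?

2

row 1: |7| − (4) = 3
row 2: |5| − (3) = 2
minimum over rows = 2 → strictly diagonally dominant (convergence guaranteed)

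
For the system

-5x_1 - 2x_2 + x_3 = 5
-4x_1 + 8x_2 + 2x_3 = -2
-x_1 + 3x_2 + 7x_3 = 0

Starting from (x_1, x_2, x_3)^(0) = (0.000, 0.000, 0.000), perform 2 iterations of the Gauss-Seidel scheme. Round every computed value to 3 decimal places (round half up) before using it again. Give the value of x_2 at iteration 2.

-0.627

Iteration 1:
  x_1 = (5 - (-2)·0.000 - (1)·0.000) / (-5) = -1.000
  x_2 = (-2 - (-4)·-1.000 - (2)·0.000) / (8) = -0.750
  x_3 = (0 - (-1)·-1.000 - (3)·-0.750) / (7) = 0.179
Iteration 2:
  x_1 = (5 - (-2)·-0.750 - (1)·0.179) / (-5) = -0.664
  x_2 = (-2 - (-4)·-0.664 - (2)·0.179) / (8) = -0.627
  x_3 = (0 - (-1)·-0.664 - (3)·-0.627) / (7) = 0.174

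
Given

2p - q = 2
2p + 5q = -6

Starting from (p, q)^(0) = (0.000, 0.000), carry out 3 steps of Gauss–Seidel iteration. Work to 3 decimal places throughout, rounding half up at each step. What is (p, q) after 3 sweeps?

(0.360, -1.344)

Iteration 1:
  p = (2 - (-1)·0.000) / (2) = 1.000
  q = (-6 - (2)·1.000) / (5) = -1.600
Iteration 2:
  p = (2 - (-1)·-1.600) / (2) = 0.200
  q = (-6 - (2)·0.200) / (5) = -1.280
Iteration 3:
  p = (2 - (-1)·-1.280) / (2) = 0.360
  q = (-6 - (2)·0.360) / (5) = -1.344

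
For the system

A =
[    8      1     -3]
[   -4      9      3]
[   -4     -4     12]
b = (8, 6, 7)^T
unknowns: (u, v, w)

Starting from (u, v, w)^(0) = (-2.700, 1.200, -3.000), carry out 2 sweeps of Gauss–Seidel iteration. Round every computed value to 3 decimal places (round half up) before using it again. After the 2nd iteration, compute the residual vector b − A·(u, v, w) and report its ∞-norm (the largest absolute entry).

1.462

Iteration 1:
  u = (8 - (1)·1.200 - (-3)·-3.000) / (8) = -0.275
  v = (6 - (-4)·-0.275 - (3)·-3.000) / (9) = 1.544
  w = (7 - (-4)·-0.275 - (-4)·1.544) / (12) = 1.006
Iteration 2:
  u = (8 - (1)·1.544 - (-3)·1.006) / (8) = 1.184
  v = (6 - (-4)·1.184 - (3)·1.006) / (9) = 0.858
  w = (7 - (-4)·1.184 - (-4)·0.858) / (12) = 1.264
Residual b − A·x = (1.462, -0.778, 0.000); ∞-norm = 1.462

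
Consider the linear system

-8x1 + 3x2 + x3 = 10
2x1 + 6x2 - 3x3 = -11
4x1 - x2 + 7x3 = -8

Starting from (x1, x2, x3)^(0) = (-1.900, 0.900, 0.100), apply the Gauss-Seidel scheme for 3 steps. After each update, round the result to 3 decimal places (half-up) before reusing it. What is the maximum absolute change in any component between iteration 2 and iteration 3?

0.272

Iteration 1:
  x1 = (10 - (3)·0.900 - (1)·0.100) / (-8) = -0.900
  x2 = (-11 - (2)·-0.900 - (-3)·0.100) / (6) = -1.483
  x3 = (-8 - (4)·-0.900 - (-1)·-1.483) / (7) = -0.840
Iteration 2:
  x1 = (10 - (3)·-1.483 - (1)·-0.840) / (-8) = -1.911
  x2 = (-11 - (2)·-1.911 - (-3)·-0.840) / (6) = -1.616
  x3 = (-8 - (4)·-1.911 - (-1)·-1.616) / (7) = -0.282
Iteration 3:
  x1 = (10 - (3)·-1.616 - (1)·-0.282) / (-8) = -1.891
  x2 = (-11 - (2)·-1.891 - (-3)·-0.282) / (6) = -1.344
  x3 = (-8 - (4)·-1.891 - (-1)·-1.344) / (7) = -0.254
Change: (0.020, 0.272, 0.028) → max |·| = 0.272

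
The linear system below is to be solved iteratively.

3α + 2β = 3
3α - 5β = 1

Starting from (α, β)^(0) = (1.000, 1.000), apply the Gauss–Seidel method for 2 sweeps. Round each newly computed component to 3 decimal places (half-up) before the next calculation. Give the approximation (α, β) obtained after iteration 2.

(1.000, 0.400)

Iteration 1:
  α = (3 - (2)·1.000) / (3) = 0.333
  β = (1 - (3)·0.333) / (-5) = 0.000
Iteration 2:
  α = (3 - (2)·0.000) / (3) = 1.000
  β = (1 - (3)·1.000) / (-5) = 0.400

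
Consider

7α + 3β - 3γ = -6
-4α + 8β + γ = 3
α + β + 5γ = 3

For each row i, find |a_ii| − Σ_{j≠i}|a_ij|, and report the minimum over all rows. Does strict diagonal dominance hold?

1

row 1: |7| − (3+3) = 1
row 2: |8| − (4+1) = 3
row 3: |5| − (1+1) = 3
minimum over rows = 1 → strictly diagonally dominant (convergence guaranteed)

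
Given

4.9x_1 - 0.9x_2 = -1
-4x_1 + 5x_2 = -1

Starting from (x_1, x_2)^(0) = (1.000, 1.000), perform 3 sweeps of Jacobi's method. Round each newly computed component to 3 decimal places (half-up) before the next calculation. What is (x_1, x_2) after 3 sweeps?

(-0.244, -0.275)

Iteration 1:
  x_1 = (-1 - (-0.9)·1.000) / (4.9) = -0.020
  x_2 = (-1 - (-4)·1.000) / (5) = 0.600
Iteration 2:
  x_1 = (-1 - (-0.9)·0.600) / (4.9) = -0.094
  x_2 = (-1 - (-4)·-0.020) / (5) = -0.216
Iteration 3:
  x_1 = (-1 - (-0.9)·-0.216) / (4.9) = -0.244
  x_2 = (-1 - (-4)·-0.094) / (5) = -0.275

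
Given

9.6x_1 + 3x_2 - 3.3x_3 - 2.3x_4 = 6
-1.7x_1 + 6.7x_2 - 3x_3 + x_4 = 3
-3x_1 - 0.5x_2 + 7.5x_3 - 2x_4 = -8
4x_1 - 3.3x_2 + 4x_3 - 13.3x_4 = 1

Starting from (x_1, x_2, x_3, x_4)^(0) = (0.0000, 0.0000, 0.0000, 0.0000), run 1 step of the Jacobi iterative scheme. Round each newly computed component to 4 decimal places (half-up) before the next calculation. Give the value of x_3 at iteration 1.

Iteration 1:
  x_1 = (6 - (3)·0.0000 - (-3.3)·0.0000 - (-2.3)·0.0000) / (9.6) = 0.6250
  x_2 = (3 - (-1.7)·0.0000 - (-3)·0.0000 - (1)·0.0000) / (6.7) = 0.4478
  x_3 = (-8 - (-3)·0.0000 - (-0.5)·0.0000 - (-2)·0.0000) / (7.5) = -1.0667
  x_4 = (1 - (4)·0.0000 - (-3.3)·0.0000 - (4)·0.0000) / (-13.3) = -0.0752

-1.0667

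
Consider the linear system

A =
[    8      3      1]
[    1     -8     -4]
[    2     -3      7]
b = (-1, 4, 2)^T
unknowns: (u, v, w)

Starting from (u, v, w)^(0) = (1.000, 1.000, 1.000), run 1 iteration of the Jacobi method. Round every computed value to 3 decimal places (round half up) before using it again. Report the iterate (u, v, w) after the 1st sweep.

Iteration 1:
  u = (-1 - (3)·1.000 - (1)·1.000) / (8) = -0.625
  v = (4 - (1)·1.000 - (-4)·1.000) / (-8) = -0.875
  w = (2 - (2)·1.000 - (-3)·1.000) / (7) = 0.429

(-0.625, -0.875, 0.429)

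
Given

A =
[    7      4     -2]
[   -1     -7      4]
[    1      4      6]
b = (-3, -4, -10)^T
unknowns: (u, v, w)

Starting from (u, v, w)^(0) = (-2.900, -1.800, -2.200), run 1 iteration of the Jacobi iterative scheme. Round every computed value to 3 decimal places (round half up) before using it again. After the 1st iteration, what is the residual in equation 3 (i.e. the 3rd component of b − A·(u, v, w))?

-8.989

Iteration 1:
  u = (-3 - (4)·-1.800 - (-2)·-2.200) / (7) = -0.029
  v = (-4 - (-1)·-2.900 - (4)·-2.200) / (-7) = -0.271
  w = (-10 - (1)·-2.900 - (4)·-1.800) / (6) = 0.017
Residual b − A·x = (-1.679, -5.994, -8.989)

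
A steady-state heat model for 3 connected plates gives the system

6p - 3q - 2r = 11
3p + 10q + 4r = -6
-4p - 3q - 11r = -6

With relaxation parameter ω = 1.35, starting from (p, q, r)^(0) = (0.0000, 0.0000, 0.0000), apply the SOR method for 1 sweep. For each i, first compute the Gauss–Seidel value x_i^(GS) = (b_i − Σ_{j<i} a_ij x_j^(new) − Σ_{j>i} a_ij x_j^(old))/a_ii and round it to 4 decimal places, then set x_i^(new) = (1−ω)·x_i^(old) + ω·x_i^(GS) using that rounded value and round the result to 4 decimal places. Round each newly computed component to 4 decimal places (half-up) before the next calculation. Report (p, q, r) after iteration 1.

Iteration 1:
  p: GS value = (11 - (-3)·0.0000 - (-2)·0.0000) / (6) = 1.8333;  p ← (1−ω)·0.0000 + ω·1.8333 = 2.4750
  q: GS value = (-6 - (3)·2.4750 - (4)·0.0000) / (10) = -1.3425;  q ← (1−ω)·0.0000 + ω·-1.3425 = -1.8124
  r: GS value = (-6 - (-4)·2.4750 - (-3)·-1.8124) / (-11) = 0.1397;  r ← (1−ω)·0.0000 + ω·0.1397 = 0.1886

(2.4750, -1.8124, 0.1886)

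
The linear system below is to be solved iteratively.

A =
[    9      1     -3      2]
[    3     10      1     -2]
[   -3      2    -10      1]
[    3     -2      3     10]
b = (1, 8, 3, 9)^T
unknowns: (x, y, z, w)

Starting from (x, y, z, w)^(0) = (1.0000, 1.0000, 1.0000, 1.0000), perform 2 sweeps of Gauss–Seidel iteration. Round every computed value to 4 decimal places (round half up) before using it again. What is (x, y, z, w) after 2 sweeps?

(-0.2403, 1.0897, 0.0958, 1.1613)

Iteration 1:
  x = (1 - (1)·1.0000 - (-3)·1.0000 - (2)·1.0000) / (9) = 0.1111
  y = (8 - (3)·0.1111 - (1)·1.0000 - (-2)·1.0000) / (10) = 0.8667
  z = (3 - (-3)·0.1111 - (2)·0.8667 - (1)·1.0000) / (-10) = -0.0600
  w = (9 - (3)·0.1111 - (-2)·0.8667 - (3)·-0.0600) / (10) = 1.0580
Iteration 2:
  x = (1 - (1)·0.8667 - (-3)·-0.0600 - (2)·1.0580) / (9) = -0.2403
  y = (8 - (3)·-0.2403 - (1)·-0.0600 - (-2)·1.0580) / (10) = 1.0897
  z = (3 - (-3)·-0.2403 - (2)·1.0897 - (1)·1.0580) / (-10) = 0.0958
  w = (9 - (3)·-0.2403 - (-2)·1.0897 - (3)·0.0958) / (10) = 1.1613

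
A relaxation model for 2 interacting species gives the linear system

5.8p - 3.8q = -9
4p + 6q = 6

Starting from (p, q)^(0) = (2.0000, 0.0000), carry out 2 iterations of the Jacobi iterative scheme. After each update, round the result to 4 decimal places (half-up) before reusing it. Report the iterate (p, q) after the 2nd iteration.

(-1.7701, 2.0345)

Iteration 1:
  p = (-9 - (-3.8)·0.0000) / (5.8) = -1.5517
  q = (6 - (4)·2.0000) / (6) = -0.3333
Iteration 2:
  p = (-9 - (-3.8)·-0.3333) / (5.8) = -1.7701
  q = (6 - (4)·-1.5517) / (6) = 2.0345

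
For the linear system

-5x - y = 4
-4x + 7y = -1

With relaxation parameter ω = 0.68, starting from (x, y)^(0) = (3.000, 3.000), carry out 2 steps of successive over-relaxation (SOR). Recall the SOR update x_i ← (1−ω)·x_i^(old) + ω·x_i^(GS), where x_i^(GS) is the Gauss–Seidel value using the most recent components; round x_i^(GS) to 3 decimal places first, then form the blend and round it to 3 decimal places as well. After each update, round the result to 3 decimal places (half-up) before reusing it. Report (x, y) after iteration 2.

(-0.659, -0.076)

Iteration 1:
  x: GS value = (4 - (-1)·3.000) / (-5) = -1.400;  x ← (1−ω)·3.000 + ω·-1.400 = 0.008
  y: GS value = (-1 - (-4)·0.008) / (7) = -0.138;  y ← (1−ω)·3.000 + ω·-0.138 = 0.866
Iteration 2:
  x: GS value = (4 - (-1)·0.866) / (-5) = -0.973;  x ← (1−ω)·0.008 + ω·-0.973 = -0.659
  y: GS value = (-1 - (-4)·-0.659) / (7) = -0.519;  y ← (1−ω)·0.866 + ω·-0.519 = -0.076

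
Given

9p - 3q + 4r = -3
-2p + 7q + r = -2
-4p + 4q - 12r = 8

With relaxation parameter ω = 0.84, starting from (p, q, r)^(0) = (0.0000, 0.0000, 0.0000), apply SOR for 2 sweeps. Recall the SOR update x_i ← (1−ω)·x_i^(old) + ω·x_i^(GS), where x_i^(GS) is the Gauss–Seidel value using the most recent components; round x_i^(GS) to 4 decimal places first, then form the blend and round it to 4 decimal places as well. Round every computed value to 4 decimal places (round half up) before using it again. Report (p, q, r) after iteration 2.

Iteration 1:
  p: GS value = (-3 - (-3)·0.0000 - (4)·0.0000) / (9) = -0.3333;  p ← (1−ω)·0.0000 + ω·-0.3333 = -0.2800
  q: GS value = (-2 - (-2)·-0.2800 - (1)·0.0000) / (7) = -0.3657;  q ← (1−ω)·0.0000 + ω·-0.3657 = -0.3072
  r: GS value = (8 - (-4)·-0.2800 - (4)·-0.3072) / (-12) = -0.6757;  r ← (1−ω)·0.0000 + ω·-0.6757 = -0.5676
Iteration 2:
  p: GS value = (-3 - (-3)·-0.3072 - (4)·-0.5676) / (9) = -0.1835;  p ← (1−ω)·-0.2800 + ω·-0.1835 = -0.1989
  q: GS value = (-2 - (-2)·-0.1989 - (1)·-0.5676) / (7) = -0.2615;  q ← (1−ω)·-0.3072 + ω·-0.2615 = -0.2688
  r: GS value = (8 - (-4)·-0.1989 - (4)·-0.2688) / (-12) = -0.6900;  r ← (1−ω)·-0.5676 + ω·-0.6900 = -0.6704

(-0.1989, -0.2688, -0.6704)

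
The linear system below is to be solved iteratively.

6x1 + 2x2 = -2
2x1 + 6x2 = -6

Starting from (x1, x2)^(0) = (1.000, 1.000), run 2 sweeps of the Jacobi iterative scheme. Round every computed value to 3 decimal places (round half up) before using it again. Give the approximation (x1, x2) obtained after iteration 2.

Iteration 1:
  x1 = (-2 - (2)·1.000) / (6) = -0.667
  x2 = (-6 - (2)·1.000) / (6) = -1.333
Iteration 2:
  x1 = (-2 - (2)·-1.333) / (6) = 0.111
  x2 = (-6 - (2)·-0.667) / (6) = -0.778

(0.111, -0.778)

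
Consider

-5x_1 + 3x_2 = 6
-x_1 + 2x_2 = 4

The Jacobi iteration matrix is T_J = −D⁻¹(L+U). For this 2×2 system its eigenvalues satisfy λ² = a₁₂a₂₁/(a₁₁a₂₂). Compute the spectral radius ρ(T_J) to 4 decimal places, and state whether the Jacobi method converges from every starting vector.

a₁₂a₂₁/(a₁₁a₂₂) = (3)·(-1) / ((-5)·(2)) = 0.300000
ρ = √|0.300000| = √0.300000 = 0.5477
ρ < 1, so Jacobi converges

0.5477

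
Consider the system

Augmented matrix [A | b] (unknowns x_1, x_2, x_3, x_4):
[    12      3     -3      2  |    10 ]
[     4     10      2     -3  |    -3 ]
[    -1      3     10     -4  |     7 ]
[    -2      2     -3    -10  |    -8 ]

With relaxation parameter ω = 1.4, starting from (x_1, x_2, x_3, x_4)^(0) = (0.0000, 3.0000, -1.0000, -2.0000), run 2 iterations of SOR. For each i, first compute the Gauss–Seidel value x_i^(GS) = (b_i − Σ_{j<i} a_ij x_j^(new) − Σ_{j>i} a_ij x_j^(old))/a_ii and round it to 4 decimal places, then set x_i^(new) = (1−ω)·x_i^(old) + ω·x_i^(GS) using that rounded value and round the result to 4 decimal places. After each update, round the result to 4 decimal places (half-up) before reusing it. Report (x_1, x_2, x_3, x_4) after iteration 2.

(2.1662, -0.7781, 1.4840, -0.5986)

Iteration 1:
  x_1: GS value = (10 - (3)·3.0000 - (-3)·-1.0000 - (2)·-2.0000) / (12) = 0.1667;  x_1 ← (1−ω)·0.0000 + ω·0.1667 = 0.2334
  x_2: GS value = (-3 - (4)·0.2334 - (2)·-1.0000 - (-3)·-2.0000) / (10) = -0.7934;  x_2 ← (1−ω)·3.0000 + ω·-0.7934 = -2.3108
  x_3: GS value = (7 - (-1)·0.2334 - (3)·-2.3108 - (-4)·-2.0000) / (10) = 0.6166;  x_3 ← (1−ω)·-1.0000 + ω·0.6166 = 1.2632
  x_4: GS value = (-8 - (-2)·0.2334 - (2)·-2.3108 - (-3)·1.2632) / (-10) = -0.0878;  x_4 ← (1−ω)·-2.0000 + ω·-0.0878 = 0.6771
Iteration 2:
  x_1: GS value = (10 - (3)·-2.3108 - (-3)·1.2632 - (2)·0.6771) / (12) = 1.6140;  x_1 ← (1−ω)·0.2334 + ω·1.6140 = 2.1662
  x_2: GS value = (-3 - (4)·2.1662 - (2)·1.2632 - (-3)·0.6771) / (10) = -1.2160;  x_2 ← (1−ω)·-2.3108 + ω·-1.2160 = -0.7781
  x_3: GS value = (7 - (-1)·2.1662 - (3)·-0.7781 - (-4)·0.6771) / (10) = 1.4209;  x_3 ← (1−ω)·1.2632 + ω·1.4209 = 1.4840
  x_4: GS value = (-8 - (-2)·2.1662 - (2)·-0.7781 - (-3)·1.4840) / (-10) = -0.2341;  x_4 ← (1−ω)·0.6771 + ω·-0.2341 = -0.5986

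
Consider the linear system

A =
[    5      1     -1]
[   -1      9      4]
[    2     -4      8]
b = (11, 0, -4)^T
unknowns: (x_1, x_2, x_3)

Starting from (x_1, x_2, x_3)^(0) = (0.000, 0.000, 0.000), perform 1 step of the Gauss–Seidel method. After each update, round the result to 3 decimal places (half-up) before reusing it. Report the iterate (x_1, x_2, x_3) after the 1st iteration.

(2.200, 0.244, -0.928)

Iteration 1:
  x_1 = (11 - (1)·0.000 - (-1)·0.000) / (5) = 2.200
  x_2 = (0 - (-1)·2.200 - (4)·0.000) / (9) = 0.244
  x_3 = (-4 - (2)·2.200 - (-4)·0.244) / (8) = -0.928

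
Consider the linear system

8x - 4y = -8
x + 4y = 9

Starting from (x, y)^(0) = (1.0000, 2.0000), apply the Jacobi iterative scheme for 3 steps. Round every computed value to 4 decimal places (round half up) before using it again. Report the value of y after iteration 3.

Iteration 1:
  x = (-8 - (-4)·2.0000) / (8) = 0.0000
  y = (9 - (1)·1.0000) / (4) = 2.0000
Iteration 2:
  x = (-8 - (-4)·2.0000) / (8) = 0.0000
  y = (9 - (1)·0.0000) / (4) = 2.2500
Iteration 3:
  x = (-8 - (-4)·2.2500) / (8) = 0.1250
  y = (9 - (1)·0.0000) / (4) = 2.2500

2.2500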